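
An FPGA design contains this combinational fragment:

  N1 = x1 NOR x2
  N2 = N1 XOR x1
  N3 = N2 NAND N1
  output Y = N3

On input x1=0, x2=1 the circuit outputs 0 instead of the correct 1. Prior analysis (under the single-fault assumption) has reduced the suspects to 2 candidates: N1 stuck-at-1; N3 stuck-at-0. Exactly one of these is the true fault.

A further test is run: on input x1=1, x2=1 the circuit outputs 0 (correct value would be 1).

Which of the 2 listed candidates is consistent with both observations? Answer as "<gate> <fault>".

N3 stuck-at-0

Evaluate each candidate on input x1=1, x2=1:
  N1 stuck-at-1: N1=1 [stuck-at-1], N2=0, N3=1 → 1 — eliminated
  N3 stuck-at-0: N1=0, N2=1, N3=0 [stuck-at-0] → 0 — matches
Only N3 stuck-at-0 reproduces the observed 0.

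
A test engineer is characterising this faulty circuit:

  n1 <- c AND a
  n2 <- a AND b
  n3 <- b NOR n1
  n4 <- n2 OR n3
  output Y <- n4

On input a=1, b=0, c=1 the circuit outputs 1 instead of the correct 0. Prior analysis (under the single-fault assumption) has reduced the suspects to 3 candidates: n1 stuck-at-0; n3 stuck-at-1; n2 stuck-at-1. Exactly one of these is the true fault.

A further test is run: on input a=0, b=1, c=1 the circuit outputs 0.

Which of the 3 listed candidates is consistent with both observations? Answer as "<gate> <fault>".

Evaluate each candidate on input a=0, b=1, c=1:
  n1 stuck-at-0: n1=0 [stuck-at-0], n2=0, n3=0, n4=0 → 0 — matches
  n3 stuck-at-1: n1=0, n2=0, n3=1 [stuck-at-1], n4=1 → 1 — eliminated
  n2 stuck-at-1: n1=0, n2=1 [stuck-at-1], n3=0, n4=1 → 1 — eliminated
Only n1 stuck-at-0 reproduces the observed 0.

n1 stuck-at-0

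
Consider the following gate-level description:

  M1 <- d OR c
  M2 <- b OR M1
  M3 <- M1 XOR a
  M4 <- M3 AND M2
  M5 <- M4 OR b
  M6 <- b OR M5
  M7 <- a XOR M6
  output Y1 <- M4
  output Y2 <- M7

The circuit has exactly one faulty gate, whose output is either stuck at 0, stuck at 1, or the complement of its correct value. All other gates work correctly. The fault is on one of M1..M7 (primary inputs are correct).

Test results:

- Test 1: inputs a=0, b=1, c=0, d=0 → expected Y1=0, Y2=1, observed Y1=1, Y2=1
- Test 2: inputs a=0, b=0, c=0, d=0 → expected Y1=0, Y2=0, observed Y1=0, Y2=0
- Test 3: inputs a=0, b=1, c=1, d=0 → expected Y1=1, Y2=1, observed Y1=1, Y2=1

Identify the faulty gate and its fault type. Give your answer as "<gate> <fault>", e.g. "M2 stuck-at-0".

Fault-free values for test 1 (a=0, b=1, c=0, d=0): M1=0, M2=1, M3=0, M4=0, M5=1, M6=1, M7=1, giving Y1=0, Y2=1. Observed Y1=1, Y2=1.
Test 1: faults giving observed Y1=1, Y2=1 are {M1 stuck-at-1, M1 inverted output, M3 stuck-at-1, M3 inverted output, M4 stuck-at-1, M4 inverted output}.
Test 2 (a=0, b=0, c=0, d=0): fault-free M1=0, M2=0, M3=0, M4=0, M5=0, M6=0, M7=0 → Y1=0, Y2=0; observed Y1=0, Y2=0. Eliminates M1 stuck-at-1, M1 inverted output, M4 stuck-at-1, M4 inverted output.
Test 3 (a=0, b=1, c=1, d=0): fault-free M1=1, M2=1, M3=1, M4=1, M5=1, M6=1, M7=1 → Y1=1, Y2=1; observed Y1=1, Y2=1. Eliminates M3 inverted output.
Only M3 stuck-at-1 is consistent with every test.

M3 stuck-at-1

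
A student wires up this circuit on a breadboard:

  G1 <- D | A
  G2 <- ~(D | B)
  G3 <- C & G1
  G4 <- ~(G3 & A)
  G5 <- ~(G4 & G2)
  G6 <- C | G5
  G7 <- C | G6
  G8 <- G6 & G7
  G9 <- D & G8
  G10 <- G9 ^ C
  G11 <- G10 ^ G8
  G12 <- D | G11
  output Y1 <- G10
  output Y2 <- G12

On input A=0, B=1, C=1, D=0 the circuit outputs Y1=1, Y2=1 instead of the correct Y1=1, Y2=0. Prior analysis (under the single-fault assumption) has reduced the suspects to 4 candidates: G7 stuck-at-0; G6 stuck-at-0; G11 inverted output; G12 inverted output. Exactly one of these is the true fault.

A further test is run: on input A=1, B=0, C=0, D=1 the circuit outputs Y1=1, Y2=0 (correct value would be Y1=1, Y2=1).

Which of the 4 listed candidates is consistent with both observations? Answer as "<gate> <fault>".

Evaluate each candidate on input A=1, B=0, C=0, D=1:
  G7 stuck-at-0: G1=1, G2=0, G3=0, G4=1, G5=1, G6=1, G7=0 [stuck-at-0], G8=0, G9=0, G10=0, G11=0, G12=1 → Y1=0, Y2=1 — eliminated
  G6 stuck-at-0: G1=1, G2=0, G3=0, G4=1, G5=1, G6=0 [stuck-at-0], G7=0, G8=0, G9=0, G10=0, G11=0, G12=1 → Y1=0, Y2=1 — eliminated
  G11 inverted output: G1=1, G2=0, G3=0, G4=1, G5=1, G6=1, G7=1, G8=1, G9=1, G10=1, G11=1 [inverted output], G12=1 → Y1=1, Y2=1 — eliminated
  G12 inverted output: G1=1, G2=0, G3=0, G4=1, G5=1, G6=1, G7=1, G8=1, G9=1, G10=1, G11=0, G12=0 [inverted output] → Y1=1, Y2=0 — matches
Only G12 inverted output reproduces the observed Y1=1, Y2=0.

G12 inverted output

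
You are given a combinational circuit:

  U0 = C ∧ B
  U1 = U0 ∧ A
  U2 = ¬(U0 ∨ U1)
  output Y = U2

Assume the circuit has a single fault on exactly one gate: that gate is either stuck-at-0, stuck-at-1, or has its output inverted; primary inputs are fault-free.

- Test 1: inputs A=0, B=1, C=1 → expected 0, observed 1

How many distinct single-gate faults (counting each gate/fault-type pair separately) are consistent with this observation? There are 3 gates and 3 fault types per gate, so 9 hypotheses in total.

4

Fault-free: U0=1, U1=0, U2=0 → 0. Observed 1.
  U0 stuck-at-0: output 1 ✓
  U0 stuck-at-1: output 0 ✗
  U0 inverted output: output 1 ✓
  U1 stuck-at-0: output 0 ✗
  U1 stuck-at-1: output 0 ✗
  U1 inverted output: output 0 ✗
  U2 stuck-at-0: output 0 ✗
  U2 stuck-at-1: output 1 ✓
  U2 inverted output: output 1 ✓
Consistent faults: {U0 stuck-at-0, U0 inverted output, U2 stuck-at-1, U2 inverted output} — 4 in all.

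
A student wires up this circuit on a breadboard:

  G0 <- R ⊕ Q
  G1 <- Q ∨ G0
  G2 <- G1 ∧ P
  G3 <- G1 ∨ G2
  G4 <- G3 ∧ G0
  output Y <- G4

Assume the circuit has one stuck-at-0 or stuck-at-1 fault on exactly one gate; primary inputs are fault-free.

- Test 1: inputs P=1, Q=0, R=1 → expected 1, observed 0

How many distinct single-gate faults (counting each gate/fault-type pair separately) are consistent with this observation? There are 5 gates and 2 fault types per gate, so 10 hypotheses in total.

4

Fault-free: G0=1, G1=1, G2=1, G3=1, G4=1 → 1. Observed 0.
  G0 stuck-at-0: output 0 ✓
  G0 stuck-at-1: output 1 ✗
  G1 stuck-at-0: output 0 ✓
  G1 stuck-at-1: output 1 ✗
  G2 stuck-at-0: output 1 ✗
  G2 stuck-at-1: output 1 ✗
  G3 stuck-at-0: output 0 ✓
  G3 stuck-at-1: output 1 ✗
  G4 stuck-at-0: output 0 ✓
  G4 stuck-at-1: output 1 ✗
Consistent faults: {G0 stuck-at-0, G1 stuck-at-0, G3 stuck-at-0, G4 stuck-at-0} — 4 in all.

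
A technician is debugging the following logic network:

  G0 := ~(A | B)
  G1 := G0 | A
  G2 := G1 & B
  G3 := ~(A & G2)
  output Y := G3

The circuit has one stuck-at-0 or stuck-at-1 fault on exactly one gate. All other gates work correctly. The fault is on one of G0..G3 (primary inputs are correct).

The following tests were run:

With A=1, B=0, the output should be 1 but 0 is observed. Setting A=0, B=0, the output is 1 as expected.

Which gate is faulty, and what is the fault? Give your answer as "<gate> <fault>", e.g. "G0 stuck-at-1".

G2 stuck-at-1

Fault-free values for test 1 (A=1, B=0): G0=0, G1=1, G2=0, G3=1, giving Y=1. Observed 0.
Test 1: faults giving observed 0 are {G2 stuck-at-1, G3 stuck-at-0}.
Test 2 (A=0, B=0): fault-free G0=1, G1=1, G2=0, G3=1 → 1; observed 1. Eliminates G3 stuck-at-0.
Only G2 stuck-at-1 is consistent with every test.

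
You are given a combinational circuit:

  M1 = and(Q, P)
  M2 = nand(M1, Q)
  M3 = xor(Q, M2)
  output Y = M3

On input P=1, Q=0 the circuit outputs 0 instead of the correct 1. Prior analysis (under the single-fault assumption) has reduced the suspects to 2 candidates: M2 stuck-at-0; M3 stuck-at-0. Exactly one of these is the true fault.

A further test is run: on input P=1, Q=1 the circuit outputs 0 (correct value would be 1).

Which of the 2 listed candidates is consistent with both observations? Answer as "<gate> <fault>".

Evaluate each candidate on input P=1, Q=1:
  M2 stuck-at-0: M1=1, M2=0 [stuck-at-0], M3=1 → 1 — eliminated
  M3 stuck-at-0: M1=1, M2=0, M3=0 [stuck-at-0] → 0 — matches
Only M3 stuck-at-0 reproduces the observed 0.

M3 stuck-at-0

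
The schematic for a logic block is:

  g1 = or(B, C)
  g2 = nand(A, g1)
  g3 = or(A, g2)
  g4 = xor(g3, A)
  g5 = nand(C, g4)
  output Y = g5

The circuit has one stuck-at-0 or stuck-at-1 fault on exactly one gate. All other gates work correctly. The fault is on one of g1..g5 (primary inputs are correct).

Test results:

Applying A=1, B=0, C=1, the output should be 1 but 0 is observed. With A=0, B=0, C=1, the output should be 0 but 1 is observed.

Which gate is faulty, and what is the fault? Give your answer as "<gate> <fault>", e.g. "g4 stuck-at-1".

g3 stuck-at-0

Fault-free values for test 1 (A=1, B=0, C=1): g1=1, g2=0, g3=1, g4=0, g5=1, giving Y=1. Observed 0.
Test 1: faults giving observed 0 are {g3 stuck-at-0, g4 stuck-at-1, g5 stuck-at-0}.
Test 2 (A=0, B=0, C=1): fault-free g1=1, g2=1, g3=1, g4=1, g5=0 → 0; observed 1. Eliminates g4 stuck-at-1, g5 stuck-at-0.
Only g3 stuck-at-0 is consistent with every test.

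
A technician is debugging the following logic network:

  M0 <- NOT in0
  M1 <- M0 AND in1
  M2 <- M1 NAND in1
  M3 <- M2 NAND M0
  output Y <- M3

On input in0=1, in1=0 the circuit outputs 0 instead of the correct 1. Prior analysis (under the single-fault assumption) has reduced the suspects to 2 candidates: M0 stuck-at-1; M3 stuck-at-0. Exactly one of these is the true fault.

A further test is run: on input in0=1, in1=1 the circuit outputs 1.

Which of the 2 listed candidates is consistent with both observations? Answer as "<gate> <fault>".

M0 stuck-at-1

Evaluate each candidate on input in0=1, in1=1:
  M0 stuck-at-1: M0=1 [stuck-at-1], M1=1, M2=0, M3=1 → 1 — matches
  M3 stuck-at-0: M0=0, M1=0, M2=1, M3=0 [stuck-at-0] → 0 — eliminated
Only M0 stuck-at-1 reproduces the observed 1.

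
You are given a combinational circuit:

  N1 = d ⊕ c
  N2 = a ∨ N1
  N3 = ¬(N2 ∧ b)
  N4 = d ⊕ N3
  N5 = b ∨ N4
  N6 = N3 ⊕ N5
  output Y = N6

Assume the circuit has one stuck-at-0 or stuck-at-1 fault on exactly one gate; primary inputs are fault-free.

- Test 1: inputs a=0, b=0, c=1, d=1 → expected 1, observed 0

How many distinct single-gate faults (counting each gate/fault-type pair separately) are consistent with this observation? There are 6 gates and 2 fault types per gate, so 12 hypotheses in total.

3

Fault-free: N1=0, N2=0, N3=1, N4=0, N5=0, N6=1 → 1. Observed 0.
  N1 stuck-at-0: output 1 ✗
  N1 stuck-at-1: output 1 ✗
  N2 stuck-at-0: output 1 ✗
  N2 stuck-at-1: output 1 ✗
  N3 stuck-at-0: output 1 ✗
  N3 stuck-at-1: output 1 ✗
  N4 stuck-at-0: output 1 ✗
  N4 stuck-at-1: output 0 ✓
  N5 stuck-at-0: output 1 ✗
  N5 stuck-at-1: output 0 ✓
  N6 stuck-at-0: output 0 ✓
  N6 stuck-at-1: output 1 ✗
Consistent faults: {N4 stuck-at-1, N5 stuck-at-1, N6 stuck-at-0} — 3 in all.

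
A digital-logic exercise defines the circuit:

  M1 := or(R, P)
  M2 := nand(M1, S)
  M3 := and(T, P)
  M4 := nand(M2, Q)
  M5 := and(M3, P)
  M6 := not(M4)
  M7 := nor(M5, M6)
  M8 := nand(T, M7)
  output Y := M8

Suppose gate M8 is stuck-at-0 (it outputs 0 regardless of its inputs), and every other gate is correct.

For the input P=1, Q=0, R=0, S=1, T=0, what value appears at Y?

0

Propagate with M8 forced: M1=1, M2=0, M3=0, M4=1, M5=0, M6=0, M7=1, M8=0 [stuck-at-0].
So Y = 0. (Without the fault it would be 1.)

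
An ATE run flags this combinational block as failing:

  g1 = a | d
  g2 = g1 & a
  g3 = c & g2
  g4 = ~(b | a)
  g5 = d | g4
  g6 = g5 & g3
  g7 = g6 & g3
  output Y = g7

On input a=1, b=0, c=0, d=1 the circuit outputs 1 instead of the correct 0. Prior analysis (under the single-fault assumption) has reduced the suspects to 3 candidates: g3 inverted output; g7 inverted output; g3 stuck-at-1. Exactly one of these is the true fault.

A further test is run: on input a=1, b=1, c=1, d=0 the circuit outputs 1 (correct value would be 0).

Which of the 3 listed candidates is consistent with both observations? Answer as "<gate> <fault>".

g7 inverted output

Evaluate each candidate on input a=1, b=1, c=1, d=0:
  g3 inverted output: g1=1, g2=1, g3=0 [inverted output], g4=0, g5=0, g6=0, g7=0 → 0 — eliminated
  g7 inverted output: g1=1, g2=1, g3=1, g4=0, g5=0, g6=0, g7=1 [inverted output] → 1 — matches
  g3 stuck-at-1: g1=1, g2=1, g3=1 [stuck-at-1], g4=0, g5=0, g6=0, g7=0 → 0 — eliminated
Only g7 inverted output reproduces the observed 1.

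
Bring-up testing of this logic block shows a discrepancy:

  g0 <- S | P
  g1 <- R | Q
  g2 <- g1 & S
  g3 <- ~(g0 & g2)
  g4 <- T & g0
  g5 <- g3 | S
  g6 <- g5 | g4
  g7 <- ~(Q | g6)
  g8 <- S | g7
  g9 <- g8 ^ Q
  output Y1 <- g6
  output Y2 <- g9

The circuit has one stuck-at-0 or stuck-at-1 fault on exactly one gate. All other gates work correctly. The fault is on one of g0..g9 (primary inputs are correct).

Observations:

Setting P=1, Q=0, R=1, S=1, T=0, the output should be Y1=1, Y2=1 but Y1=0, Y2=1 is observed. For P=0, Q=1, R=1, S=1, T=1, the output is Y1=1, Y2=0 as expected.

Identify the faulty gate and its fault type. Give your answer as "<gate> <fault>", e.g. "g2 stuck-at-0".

g5 stuck-at-0

Fault-free values for test 1 (P=1, Q=0, R=1, S=1, T=0): g0=1, g1=1, g2=1, g3=0, g4=0, g5=1, g6=1, g7=0, g8=1, g9=1, giving Y1=1, Y2=1. Observed Y1=0, Y2=1.
Test 1: faults giving observed Y1=0, Y2=1 are {g5 stuck-at-0, g6 stuck-at-0}.
Test 2 (P=0, Q=1, R=1, S=1, T=1): fault-free g0=1, g1=1, g2=1, g3=0, g4=1, g5=1, g6=1, g7=0, g8=1, g9=0 → Y1=1, Y2=0; observed Y1=1, Y2=0. Eliminates g6 stuck-at-0.
Only g5 stuck-at-0 is consistent with every test.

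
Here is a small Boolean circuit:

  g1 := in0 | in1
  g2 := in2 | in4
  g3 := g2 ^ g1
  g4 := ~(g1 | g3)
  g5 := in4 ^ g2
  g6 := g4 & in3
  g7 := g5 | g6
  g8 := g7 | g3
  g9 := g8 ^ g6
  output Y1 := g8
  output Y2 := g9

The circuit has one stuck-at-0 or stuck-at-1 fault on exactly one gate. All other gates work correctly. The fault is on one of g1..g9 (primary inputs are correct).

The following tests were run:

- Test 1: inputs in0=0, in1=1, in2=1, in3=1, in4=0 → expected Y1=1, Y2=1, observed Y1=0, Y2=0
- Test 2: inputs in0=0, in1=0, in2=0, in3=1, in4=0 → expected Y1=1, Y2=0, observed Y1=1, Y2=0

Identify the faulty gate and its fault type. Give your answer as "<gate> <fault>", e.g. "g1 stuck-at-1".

Fault-free values for test 1 (in0=0, in1=1, in2=1, in3=1, in4=0): g1=1, g2=1, g3=0, g4=0, g5=1, g6=0, g7=1, g8=1, g9=1, giving Y1=1, Y2=1. Observed Y1=0, Y2=0.
Test 1: faults giving observed Y1=0, Y2=0 are {g5 stuck-at-0, g7 stuck-at-0, g8 stuck-at-0}.
Test 2 (in0=0, in1=0, in2=0, in3=1, in4=0): fault-free g1=0, g2=0, g3=0, g4=1, g5=0, g6=1, g7=1, g8=1, g9=0 → Y1=1, Y2=0; observed Y1=1, Y2=0. Eliminates g7 stuck-at-0, g8 stuck-at-0.
Only g5 stuck-at-0 is consistent with every test.

g5 stuck-at-0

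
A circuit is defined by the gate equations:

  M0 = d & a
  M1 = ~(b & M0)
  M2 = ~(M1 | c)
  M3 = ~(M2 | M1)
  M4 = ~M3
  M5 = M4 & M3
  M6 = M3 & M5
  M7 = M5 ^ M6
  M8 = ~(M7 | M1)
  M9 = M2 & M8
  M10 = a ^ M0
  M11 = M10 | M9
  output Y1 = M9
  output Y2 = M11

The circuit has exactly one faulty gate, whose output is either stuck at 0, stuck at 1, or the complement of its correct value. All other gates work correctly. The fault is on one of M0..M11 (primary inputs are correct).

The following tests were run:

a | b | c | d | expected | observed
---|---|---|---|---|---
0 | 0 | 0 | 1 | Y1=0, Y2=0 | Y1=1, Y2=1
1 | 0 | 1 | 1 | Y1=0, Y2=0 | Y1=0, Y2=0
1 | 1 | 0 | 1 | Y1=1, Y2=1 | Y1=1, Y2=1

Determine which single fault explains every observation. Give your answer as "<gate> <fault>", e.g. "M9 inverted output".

M1 stuck-at-0

Fault-free values for test 1 (a=0, b=0, c=0, d=1): M0=0, M1=1, M2=0, M3=0, M4=1, M5=0, M6=0, M7=0, M8=0, M9=0, M10=0, M11=0, giving Y1=0, Y2=0. Observed Y1=1, Y2=1.
Test 1: faults giving observed Y1=1, Y2=1 are {M1 stuck-at-0, M1 inverted output, M9 stuck-at-1, M9 inverted output}.
Test 2 (a=1, b=0, c=1, d=1): fault-free M0=1, M1=1, M2=0, M3=0, M4=1, M5=0, M6=0, M7=0, M8=0, M9=0, M10=0, M11=0 → Y1=0, Y2=0; observed Y1=0, Y2=0. Eliminates M9 stuck-at-1, M9 inverted output.
Test 3 (a=1, b=1, c=0, d=1): fault-free M0=1, M1=0, M2=1, M3=0, M4=1, M5=0, M6=0, M7=0, M8=1, M9=1, M10=0, M11=1 → Y1=1, Y2=1; observed Y1=1, Y2=1. Eliminates M1 inverted output.
Only M1 stuck-at-0 is consistent with every test.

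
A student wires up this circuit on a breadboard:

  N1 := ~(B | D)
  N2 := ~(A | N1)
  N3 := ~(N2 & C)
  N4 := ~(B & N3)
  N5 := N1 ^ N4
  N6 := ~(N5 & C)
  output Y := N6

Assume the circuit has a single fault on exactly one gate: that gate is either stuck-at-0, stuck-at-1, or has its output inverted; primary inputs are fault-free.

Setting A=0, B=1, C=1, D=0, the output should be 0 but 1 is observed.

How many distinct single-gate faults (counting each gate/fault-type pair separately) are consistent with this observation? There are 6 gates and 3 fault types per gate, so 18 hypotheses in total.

10

Fault-free: N1=0, N2=1, N3=0, N4=1, N5=1, N6=0 → 0. Observed 1.
  N1: none of the 3 fault types match ✗
  N2: stuck-at-0, inverted output ✓; others ✗
  N3: stuck-at-1, inverted output ✓; others ✗
  N4: stuck-at-0, inverted output ✓; others ✗
  N5: stuck-at-0, inverted output ✓; others ✗
  N6: stuck-at-1, inverted output ✓; others ✗
Consistent faults: {N2 stuck-at-0, N2 inverted output, N3 stuck-at-1, N3 inverted output, N4 stuck-at-0, N4 inverted output, N5 stuck-at-0, N5 inverted output, N6 stuck-at-1, N6 inverted output} — 10 in all.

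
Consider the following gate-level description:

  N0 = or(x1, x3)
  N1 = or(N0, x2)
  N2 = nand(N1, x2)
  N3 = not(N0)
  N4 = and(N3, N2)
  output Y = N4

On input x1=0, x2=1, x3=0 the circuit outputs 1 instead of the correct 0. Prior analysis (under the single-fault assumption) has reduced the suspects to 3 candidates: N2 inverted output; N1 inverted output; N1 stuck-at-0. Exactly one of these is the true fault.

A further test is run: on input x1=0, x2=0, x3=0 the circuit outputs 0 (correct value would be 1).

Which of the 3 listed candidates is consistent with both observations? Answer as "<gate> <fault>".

N2 inverted output

Evaluate each candidate on input x1=0, x2=0, x3=0:
  N2 inverted output: N0=0, N1=0, N2=0 [inverted output], N3=1, N4=0 → 0 — matches
  N1 inverted output: N0=0, N1=1 [inverted output], N2=1, N3=1, N4=1 → 1 — eliminated
  N1 stuck-at-0: N0=0, N1=0 [stuck-at-0], N2=1, N3=1, N4=1 → 1 — eliminated
Only N2 inverted output reproduces the observed 0.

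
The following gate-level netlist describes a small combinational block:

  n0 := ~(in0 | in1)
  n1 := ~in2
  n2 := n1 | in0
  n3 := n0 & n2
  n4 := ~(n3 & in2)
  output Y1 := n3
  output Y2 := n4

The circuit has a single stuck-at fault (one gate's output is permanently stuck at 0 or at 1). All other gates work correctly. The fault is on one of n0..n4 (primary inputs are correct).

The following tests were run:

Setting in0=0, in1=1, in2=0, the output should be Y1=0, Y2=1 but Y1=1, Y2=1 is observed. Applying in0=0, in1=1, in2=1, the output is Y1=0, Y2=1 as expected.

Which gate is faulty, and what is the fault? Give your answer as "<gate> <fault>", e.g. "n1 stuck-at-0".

n0 stuck-at-1

Fault-free values for test 1 (in0=0, in1=1, in2=0): n0=0, n1=1, n2=1, n3=0, n4=1, giving Y1=0, Y2=1. Observed Y1=1, Y2=1.
Test 1: faults giving observed Y1=1, Y2=1 are {n0 stuck-at-1, n3 stuck-at-1}.
Test 2 (in0=0, in1=1, in2=1): fault-free n0=0, n1=0, n2=0, n3=0, n4=1 → Y1=0, Y2=1; observed Y1=0, Y2=1. Eliminates n3 stuck-at-1.
Only n0 stuck-at-1 is consistent with every test.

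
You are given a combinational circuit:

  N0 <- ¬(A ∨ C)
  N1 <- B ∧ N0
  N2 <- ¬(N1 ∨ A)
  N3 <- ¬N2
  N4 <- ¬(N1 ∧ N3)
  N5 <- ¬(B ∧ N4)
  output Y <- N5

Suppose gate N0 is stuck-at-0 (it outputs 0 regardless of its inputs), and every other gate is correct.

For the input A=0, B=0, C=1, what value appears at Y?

Propagate with N0 forced: N0=0 [stuck-at-0], N1=0, N2=1, N3=0, N4=1, N5=1.
So Y = 1. (Same as the fault-free value — the fault is masked on this input.)

1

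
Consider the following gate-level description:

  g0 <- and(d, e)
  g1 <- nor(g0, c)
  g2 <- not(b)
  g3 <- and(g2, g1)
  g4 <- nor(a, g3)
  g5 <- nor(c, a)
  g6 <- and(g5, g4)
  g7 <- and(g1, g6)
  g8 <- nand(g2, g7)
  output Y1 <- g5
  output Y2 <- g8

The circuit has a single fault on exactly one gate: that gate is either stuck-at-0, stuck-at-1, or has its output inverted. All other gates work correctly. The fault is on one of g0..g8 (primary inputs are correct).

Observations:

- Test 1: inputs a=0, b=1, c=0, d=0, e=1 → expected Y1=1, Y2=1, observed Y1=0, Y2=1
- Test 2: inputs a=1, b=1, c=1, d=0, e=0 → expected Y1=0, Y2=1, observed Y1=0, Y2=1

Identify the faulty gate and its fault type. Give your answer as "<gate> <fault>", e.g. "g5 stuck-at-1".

g5 stuck-at-0

Fault-free values for test 1 (a=0, b=1, c=0, d=0, e=1): g0=0, g1=1, g2=0, g3=0, g4=1, g5=1, g6=1, g7=1, g8=1, giving Y1=1, Y2=1. Observed Y1=0, Y2=1.
Test 1: faults giving observed Y1=0, Y2=1 are {g5 stuck-at-0, g5 inverted output}.
Test 2 (a=1, b=1, c=1, d=0, e=0): fault-free g0=0, g1=0, g2=0, g3=0, g4=0, g5=0, g6=0, g7=0, g8=1 → Y1=0, Y2=1; observed Y1=0, Y2=1. Eliminates g5 inverted output.
Only g5 stuck-at-0 is consistent with every test.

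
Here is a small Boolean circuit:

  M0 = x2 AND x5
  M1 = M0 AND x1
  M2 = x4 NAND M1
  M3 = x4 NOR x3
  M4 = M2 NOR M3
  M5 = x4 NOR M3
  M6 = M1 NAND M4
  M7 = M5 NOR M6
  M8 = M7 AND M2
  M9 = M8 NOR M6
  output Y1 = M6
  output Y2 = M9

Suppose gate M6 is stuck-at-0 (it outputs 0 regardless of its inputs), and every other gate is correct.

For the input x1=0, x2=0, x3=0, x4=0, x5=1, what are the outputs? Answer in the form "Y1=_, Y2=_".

Propagate with M6 forced: M0=0, M1=0, M2=1, M3=1, M4=0, M5=0, M6=0 [stuck-at-0], M7=1, M8=1, M9=0.
So the outputs are Y1=0, Y2=0. (Without the fault they would be Y1=1, Y2=0.)

Y1=0, Y2=0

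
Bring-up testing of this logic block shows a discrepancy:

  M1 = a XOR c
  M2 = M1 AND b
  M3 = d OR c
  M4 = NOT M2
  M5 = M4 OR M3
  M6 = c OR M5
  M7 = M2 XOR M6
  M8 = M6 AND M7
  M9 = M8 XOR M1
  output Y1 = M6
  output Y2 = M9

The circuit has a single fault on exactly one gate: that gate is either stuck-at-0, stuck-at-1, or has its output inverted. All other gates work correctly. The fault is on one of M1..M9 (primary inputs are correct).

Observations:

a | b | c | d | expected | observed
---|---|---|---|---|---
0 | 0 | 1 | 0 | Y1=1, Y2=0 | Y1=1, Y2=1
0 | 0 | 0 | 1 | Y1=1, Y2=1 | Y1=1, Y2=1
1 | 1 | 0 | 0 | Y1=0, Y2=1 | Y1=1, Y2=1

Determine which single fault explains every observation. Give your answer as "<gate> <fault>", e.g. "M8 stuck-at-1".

M1 stuck-at-0

Fault-free values for test 1 (a=0, b=0, c=1, d=0): M1=1, M2=0, M3=1, M4=1, M5=1, M6=1, M7=1, M8=1, M9=0, giving Y1=1, Y2=0. Observed Y1=1, Y2=1.
Test 1: faults giving observed Y1=1, Y2=1 are {M1 stuck-at-0, M1 inverted output, M2 stuck-at-1, M2 inverted output, M7 stuck-at-0, M7 inverted output, M8 stuck-at-0, M8 inverted output, M9 stuck-at-1, M9 inverted output}.
Test 2 (a=0, b=0, c=0, d=1): fault-free M1=0, M2=0, M3=1, M4=1, M5=1, M6=1, M7=1, M8=1, M9=1 → Y1=1, Y2=1; observed Y1=1, Y2=1. Eliminates M1 inverted output, M2 stuck-at-1, M2 inverted output, M7 stuck-at-0, M7 inverted output, M8 stuck-at-0, M8 inverted output, M9 inverted output.
Test 3 (a=1, b=1, c=0, d=0): fault-free M1=1, M2=1, M3=0, M4=0, M5=0, M6=0, M7=1, M8=0, M9=1 → Y1=0, Y2=1; observed Y1=1, Y2=1. Eliminates M9 stuck-at-1.
Only M1 stuck-at-0 is consistent with every test.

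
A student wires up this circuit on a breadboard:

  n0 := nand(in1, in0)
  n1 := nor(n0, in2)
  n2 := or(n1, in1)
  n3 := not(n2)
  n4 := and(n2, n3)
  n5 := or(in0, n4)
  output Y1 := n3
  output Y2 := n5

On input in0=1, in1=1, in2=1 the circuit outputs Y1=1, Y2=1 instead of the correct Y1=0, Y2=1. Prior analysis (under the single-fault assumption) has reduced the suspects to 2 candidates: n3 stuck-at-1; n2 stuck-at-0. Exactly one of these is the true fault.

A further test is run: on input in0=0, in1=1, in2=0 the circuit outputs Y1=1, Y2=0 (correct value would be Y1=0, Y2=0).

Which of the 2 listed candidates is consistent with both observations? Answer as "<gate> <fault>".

Evaluate each candidate on input in0=0, in1=1, in2=0:
  n3 stuck-at-1: n0=1, n1=0, n2=1, n3=1 [stuck-at-1], n4=1, n5=1 → Y1=1, Y2=1 — eliminated
  n2 stuck-at-0: n0=1, n1=0, n2=0 [stuck-at-0], n3=1, n4=0, n5=0 → Y1=1, Y2=0 — matches
Only n2 stuck-at-0 reproduces the observed Y1=1, Y2=0.

n2 stuck-at-0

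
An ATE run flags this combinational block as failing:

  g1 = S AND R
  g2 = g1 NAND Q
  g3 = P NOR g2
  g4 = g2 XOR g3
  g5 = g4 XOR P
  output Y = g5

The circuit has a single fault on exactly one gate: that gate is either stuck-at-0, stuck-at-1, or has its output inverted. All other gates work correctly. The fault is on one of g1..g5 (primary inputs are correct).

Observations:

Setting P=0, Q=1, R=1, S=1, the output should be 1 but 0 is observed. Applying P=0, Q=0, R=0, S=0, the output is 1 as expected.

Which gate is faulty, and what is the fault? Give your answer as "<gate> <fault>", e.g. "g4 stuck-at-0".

g3 stuck-at-0

Fault-free values for test 1 (P=0, Q=1, R=1, S=1): g1=1, g2=0, g3=1, g4=1, g5=1, giving Y=1. Observed 0.
Test 1: faults giving observed 0 are {g3 stuck-at-0, g3 inverted output, g4 stuck-at-0, g4 inverted output, g5 stuck-at-0, g5 inverted output}.
Test 2 (P=0, Q=0, R=0, S=0): fault-free g1=0, g2=1, g3=0, g4=1, g5=1 → 1; observed 1. Eliminates g3 inverted output, g4 stuck-at-0, g4 inverted output, g5 stuck-at-0, g5 inverted output.
Only g3 stuck-at-0 is consistent with every test.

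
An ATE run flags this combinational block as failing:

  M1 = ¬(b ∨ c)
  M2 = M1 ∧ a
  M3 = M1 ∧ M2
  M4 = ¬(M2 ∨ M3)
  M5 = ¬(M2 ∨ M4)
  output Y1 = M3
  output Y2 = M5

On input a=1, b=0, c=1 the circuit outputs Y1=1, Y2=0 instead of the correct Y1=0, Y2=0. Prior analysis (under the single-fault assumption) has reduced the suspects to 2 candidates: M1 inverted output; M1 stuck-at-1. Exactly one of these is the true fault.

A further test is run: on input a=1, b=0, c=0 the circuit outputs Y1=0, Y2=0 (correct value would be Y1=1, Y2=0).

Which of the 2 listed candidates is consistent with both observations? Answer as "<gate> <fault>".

Evaluate each candidate on input a=1, b=0, c=0:
  M1 inverted output: M1=0 [inverted output], M2=0, M3=0, M4=1, M5=0 → Y1=0, Y2=0 — matches
  M1 stuck-at-1: M1=1 [stuck-at-1], M2=1, M3=1, M4=0, M5=0 → Y1=1, Y2=0 — eliminated
Only M1 inverted output reproduces the observed Y1=0, Y2=0.

M1 inverted output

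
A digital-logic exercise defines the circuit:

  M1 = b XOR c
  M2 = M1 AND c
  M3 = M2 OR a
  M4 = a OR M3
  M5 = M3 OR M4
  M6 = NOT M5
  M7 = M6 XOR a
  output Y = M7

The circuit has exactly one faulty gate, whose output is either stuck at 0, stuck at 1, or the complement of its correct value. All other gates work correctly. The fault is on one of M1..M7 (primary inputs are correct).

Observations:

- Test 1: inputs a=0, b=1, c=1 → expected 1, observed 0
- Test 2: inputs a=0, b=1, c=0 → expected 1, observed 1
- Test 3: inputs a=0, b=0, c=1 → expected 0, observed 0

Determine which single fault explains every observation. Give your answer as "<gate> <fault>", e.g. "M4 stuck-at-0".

Fault-free values for test 1 (a=0, b=1, c=1): M1=0, M2=0, M3=0, M4=0, M5=0, M6=1, M7=1, giving Y=1. Observed 0.
Test 1: faults giving observed 0 are {M1 stuck-at-1, M1 inverted output, M2 stuck-at-1, M2 inverted output, M3 stuck-at-1, M3 inverted output, M4 stuck-at-1, M4 inverted output, M5 stuck-at-1, M5 inverted output, M6 stuck-at-0, M6 inverted output, M7 stuck-at-0, M7 inverted output}.
Test 2 (a=0, b=1, c=0): fault-free M1=1, M2=0, M3=0, M4=0, M5=0, M6=1, M7=1 → 1; observed 1. Eliminates M2 stuck-at-1, M2 inverted output, M3 stuck-at-1, M3 inverted output, M4 stuck-at-1, M4 inverted output, M5 stuck-at-1, M5 inverted output, M6 stuck-at-0, M6 inverted output, M7 stuck-at-0, M7 inverted output.
Test 3 (a=0, b=0, c=1): fault-free M1=1, M2=1, M3=1, M4=1, M5=1, M6=0, M7=0 → 0; observed 0. Eliminates M1 inverted output.
Only M1 stuck-at-1 is consistent with every test.

M1 stuck-at-1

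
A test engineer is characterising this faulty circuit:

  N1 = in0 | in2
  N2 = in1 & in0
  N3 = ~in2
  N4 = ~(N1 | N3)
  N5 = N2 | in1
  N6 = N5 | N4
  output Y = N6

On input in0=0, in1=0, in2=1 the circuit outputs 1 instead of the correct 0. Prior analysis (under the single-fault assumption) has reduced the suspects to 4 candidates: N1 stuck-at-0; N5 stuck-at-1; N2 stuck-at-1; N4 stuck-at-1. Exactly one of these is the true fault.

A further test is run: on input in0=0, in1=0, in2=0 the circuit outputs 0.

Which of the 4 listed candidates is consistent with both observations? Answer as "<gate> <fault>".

N1 stuck-at-0

Evaluate each candidate on input in0=0, in1=0, in2=0:
  N1 stuck-at-0: N1=0 [stuck-at-0], N2=0, N3=1, N4=0, N5=0, N6=0 → 0 — matches
  N5 stuck-at-1: N1=0, N2=0, N3=1, N4=0, N5=1 [stuck-at-1], N6=1 → 1 — eliminated
  N2 stuck-at-1: N1=0, N2=1 [stuck-at-1], N3=1, N4=0, N5=1, N6=1 → 1 — eliminated
  N4 stuck-at-1: N1=0, N2=0, N3=1, N4=1 [stuck-at-1], N5=0, N6=1 → 1 — eliminated
Only N1 stuck-at-0 reproduces the observed 0.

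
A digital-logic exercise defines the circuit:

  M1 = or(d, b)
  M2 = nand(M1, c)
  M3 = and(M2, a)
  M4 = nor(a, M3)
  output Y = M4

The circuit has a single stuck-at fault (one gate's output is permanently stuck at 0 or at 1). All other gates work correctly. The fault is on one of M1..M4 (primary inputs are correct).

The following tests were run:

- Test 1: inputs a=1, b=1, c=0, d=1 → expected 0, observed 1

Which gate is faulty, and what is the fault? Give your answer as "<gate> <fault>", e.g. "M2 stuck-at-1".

M4 stuck-at-1

Fault-free values for test 1 (a=1, b=1, c=0, d=1): M1=1, M2=1, M3=1, M4=0, giving Y=0. Observed 1.
Test 1: faults giving observed 1 are {M4 stuck-at-1}.
Only M4 stuck-at-1 is consistent with every test.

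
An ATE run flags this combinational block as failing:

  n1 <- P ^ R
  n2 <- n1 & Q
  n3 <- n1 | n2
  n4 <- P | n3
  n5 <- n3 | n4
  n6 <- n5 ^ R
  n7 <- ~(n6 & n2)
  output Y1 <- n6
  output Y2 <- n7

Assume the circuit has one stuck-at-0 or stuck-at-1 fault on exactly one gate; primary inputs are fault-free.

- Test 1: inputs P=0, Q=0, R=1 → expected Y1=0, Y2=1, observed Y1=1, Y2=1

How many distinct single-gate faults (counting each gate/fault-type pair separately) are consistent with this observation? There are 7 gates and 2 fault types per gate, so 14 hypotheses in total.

Fault-free: n1=1, n2=0, n3=1, n4=1, n5=1, n6=0, n7=1 → Y1=0, Y2=1. Observed Y1=1, Y2=1.
  n1 stuck-at-0: output Y1=1, Y2=1 ✓
  n1 stuck-at-1: output Y1=0, Y2=1 ✗
  n2 stuck-at-0: output Y1=0, Y2=1 ✗
  n2 stuck-at-1: output Y1=0, Y2=1 ✗
  n3 stuck-at-0: output Y1=1, Y2=1 ✓
  n3 stuck-at-1: output Y1=0, Y2=1 ✗
  n4 stuck-at-0: output Y1=0, Y2=1 ✗
  n4 stuck-at-1: output Y1=0, Y2=1 ✗
  n5 stuck-at-0: output Y1=1, Y2=1 ✓
  n5 stuck-at-1: output Y1=0, Y2=1 ✗
  n6 stuck-at-0: output Y1=0, Y2=1 ✗
  n6 stuck-at-1: output Y1=1, Y2=1 ✓
  n7 stuck-at-0: output Y1=0, Y2=0 ✗
  n7 stuck-at-1: output Y1=0, Y2=1 ✗
Consistent faults: {n1 stuck-at-0, n3 stuck-at-0, n5 stuck-at-0, n6 stuck-at-1} — 4 in all.

4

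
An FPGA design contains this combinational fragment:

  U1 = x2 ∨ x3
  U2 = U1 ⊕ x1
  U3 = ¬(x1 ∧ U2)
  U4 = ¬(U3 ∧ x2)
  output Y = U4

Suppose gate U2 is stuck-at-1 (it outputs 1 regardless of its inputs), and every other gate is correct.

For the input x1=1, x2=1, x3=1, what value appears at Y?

Propagate with U2 forced: U1=1, U2=1 [stuck-at-1], U3=0, U4=1.
So Y = 1. (Without the fault it would be 0.)

1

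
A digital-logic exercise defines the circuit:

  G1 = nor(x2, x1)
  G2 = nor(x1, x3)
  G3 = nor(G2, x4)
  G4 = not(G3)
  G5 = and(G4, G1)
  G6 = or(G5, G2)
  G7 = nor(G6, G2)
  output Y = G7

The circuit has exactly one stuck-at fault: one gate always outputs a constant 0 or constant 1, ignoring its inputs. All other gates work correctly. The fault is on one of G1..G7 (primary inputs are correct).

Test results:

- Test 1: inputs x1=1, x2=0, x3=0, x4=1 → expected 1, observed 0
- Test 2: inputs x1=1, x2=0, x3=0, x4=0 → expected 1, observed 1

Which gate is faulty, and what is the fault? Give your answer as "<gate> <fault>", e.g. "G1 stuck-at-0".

G1 stuck-at-1

Fault-free values for test 1 (x1=1, x2=0, x3=0, x4=1): G1=0, G2=0, G3=0, G4=1, G5=0, G6=0, G7=1, giving Y=1. Observed 0.
Test 1: faults giving observed 0 are {G1 stuck-at-1, G2 stuck-at-1, G5 stuck-at-1, G6 stuck-at-1, G7 stuck-at-0}.
Test 2 (x1=1, x2=0, x3=0, x4=0): fault-free G1=0, G2=0, G3=1, G4=0, G5=0, G6=0, G7=1 → 1; observed 1. Eliminates G2 stuck-at-1, G5 stuck-at-1, G6 stuck-at-1, G7 stuck-at-0.
Only G1 stuck-at-1 is consistent with every test.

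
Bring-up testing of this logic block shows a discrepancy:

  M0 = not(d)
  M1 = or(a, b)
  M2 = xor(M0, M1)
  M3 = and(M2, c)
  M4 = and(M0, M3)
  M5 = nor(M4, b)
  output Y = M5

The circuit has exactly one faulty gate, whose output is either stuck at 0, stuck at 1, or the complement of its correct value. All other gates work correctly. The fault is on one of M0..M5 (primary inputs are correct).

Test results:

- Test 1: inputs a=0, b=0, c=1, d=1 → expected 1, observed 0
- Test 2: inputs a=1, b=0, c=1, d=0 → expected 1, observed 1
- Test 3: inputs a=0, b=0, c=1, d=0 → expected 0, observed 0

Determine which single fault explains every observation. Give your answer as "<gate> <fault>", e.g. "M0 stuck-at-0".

Fault-free values for test 1 (a=0, b=0, c=1, d=1): M0=0, M1=0, M2=0, M3=0, M4=0, M5=1, giving Y=1. Observed 0.
Test 1: faults giving observed 0 are {M0 stuck-at-1, M0 inverted output, M4 stuck-at-1, M4 inverted output, M5 stuck-at-0, M5 inverted output}.
Test 2 (a=1, b=0, c=1, d=0): fault-free M0=1, M1=1, M2=0, M3=0, M4=0, M5=1 → 1; observed 1. Eliminates M4 stuck-at-1, M4 inverted output, M5 stuck-at-0, M5 inverted output.
Test 3 (a=0, b=0, c=1, d=0): fault-free M0=1, M1=0, M2=1, M3=1, M4=1, M5=0 → 0; observed 0. Eliminates M0 inverted output.
Only M0 stuck-at-1 is consistent with every test.

M0 stuck-at-1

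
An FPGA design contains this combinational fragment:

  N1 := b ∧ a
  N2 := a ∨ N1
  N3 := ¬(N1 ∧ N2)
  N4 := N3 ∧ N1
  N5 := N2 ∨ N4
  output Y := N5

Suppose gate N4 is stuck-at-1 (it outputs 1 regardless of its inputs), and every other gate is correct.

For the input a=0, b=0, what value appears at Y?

Propagate with N4 forced: N1=0, N2=0, N3=1, N4=1 [stuck-at-1], N5=1.
So Y = 1. (Without the fault it would be 0.)

1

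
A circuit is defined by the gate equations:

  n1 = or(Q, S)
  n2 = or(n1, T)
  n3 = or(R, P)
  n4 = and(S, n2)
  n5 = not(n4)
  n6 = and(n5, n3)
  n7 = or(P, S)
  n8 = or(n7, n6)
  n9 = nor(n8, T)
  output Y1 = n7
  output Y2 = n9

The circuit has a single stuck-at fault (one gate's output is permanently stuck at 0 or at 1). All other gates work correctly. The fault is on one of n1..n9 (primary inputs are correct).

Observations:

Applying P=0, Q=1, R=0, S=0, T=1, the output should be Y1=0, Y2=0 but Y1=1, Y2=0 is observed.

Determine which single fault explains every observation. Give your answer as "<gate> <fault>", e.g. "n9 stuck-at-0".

Fault-free values for test 1 (P=0, Q=1, R=0, S=0, T=1): n1=1, n2=1, n3=0, n4=0, n5=1, n6=0, n7=0, n8=0, n9=0, giving Y1=0, Y2=0. Observed Y1=1, Y2=0.
Test 1: faults giving observed Y1=1, Y2=0 are {n7 stuck-at-1}.
Only n7 stuck-at-1 is consistent with every test.

n7 stuck-at-1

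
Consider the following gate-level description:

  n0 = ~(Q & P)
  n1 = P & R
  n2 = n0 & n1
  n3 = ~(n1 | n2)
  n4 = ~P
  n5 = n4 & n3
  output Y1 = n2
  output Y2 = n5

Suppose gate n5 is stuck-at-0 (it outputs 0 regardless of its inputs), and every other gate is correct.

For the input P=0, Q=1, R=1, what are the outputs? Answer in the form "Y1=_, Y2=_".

Propagate with n5 forced: n0=1, n1=0, n2=0, n3=1, n4=1, n5=0 [stuck-at-0].
So the outputs are Y1=0, Y2=0. (Without the fault they would be Y1=0, Y2=1.)

Y1=0, Y2=0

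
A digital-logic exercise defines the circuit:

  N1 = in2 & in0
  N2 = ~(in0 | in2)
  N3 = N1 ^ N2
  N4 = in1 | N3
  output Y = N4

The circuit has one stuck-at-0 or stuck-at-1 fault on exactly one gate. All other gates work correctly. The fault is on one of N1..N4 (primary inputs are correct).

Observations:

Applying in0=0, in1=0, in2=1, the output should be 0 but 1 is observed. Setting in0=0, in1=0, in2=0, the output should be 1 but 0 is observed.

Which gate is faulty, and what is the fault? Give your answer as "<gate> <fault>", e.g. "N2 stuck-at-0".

N1 stuck-at-1

Fault-free values for test 1 (in0=0, in1=0, in2=1): N1=0, N2=0, N3=0, N4=0, giving Y=0. Observed 1.
Test 1: faults giving observed 1 are {N1 stuck-at-1, N2 stuck-at-1, N3 stuck-at-1, N4 stuck-at-1}.
Test 2 (in0=0, in1=0, in2=0): fault-free N1=0, N2=1, N3=1, N4=1 → 1; observed 0. Eliminates N2 stuck-at-1, N3 stuck-at-1, N4 stuck-at-1.
Only N1 stuck-at-1 is consistent with every test.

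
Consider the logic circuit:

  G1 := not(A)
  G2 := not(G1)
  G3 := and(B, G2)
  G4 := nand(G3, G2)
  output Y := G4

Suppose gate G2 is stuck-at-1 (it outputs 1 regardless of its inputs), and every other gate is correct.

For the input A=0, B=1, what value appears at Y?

0

Propagate with G2 forced: G1=1, G2=1 [stuck-at-1], G3=1, G4=0.
So Y = 0. (Without the fault it would be 1.)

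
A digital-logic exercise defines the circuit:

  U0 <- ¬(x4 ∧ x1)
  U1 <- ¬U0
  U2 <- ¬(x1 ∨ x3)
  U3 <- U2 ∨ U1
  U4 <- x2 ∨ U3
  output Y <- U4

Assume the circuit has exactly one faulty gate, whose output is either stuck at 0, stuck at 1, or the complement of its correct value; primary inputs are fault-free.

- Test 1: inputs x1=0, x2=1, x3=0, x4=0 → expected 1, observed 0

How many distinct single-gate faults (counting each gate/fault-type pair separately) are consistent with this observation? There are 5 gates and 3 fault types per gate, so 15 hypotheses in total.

Fault-free: U0=1, U1=0, U2=1, U3=1, U4=1 → 1. Observed 0.
  U0: none of the 3 fault types match ✗
  U1: none of the 3 fault types match ✗
  U2: none of the 3 fault types match ✗
  U3: none of the 3 fault types match ✗
  U4: stuck-at-0, inverted output ✓; others ✗
Consistent faults: {U4 stuck-at-0, U4 inverted output} — 2 in all.

2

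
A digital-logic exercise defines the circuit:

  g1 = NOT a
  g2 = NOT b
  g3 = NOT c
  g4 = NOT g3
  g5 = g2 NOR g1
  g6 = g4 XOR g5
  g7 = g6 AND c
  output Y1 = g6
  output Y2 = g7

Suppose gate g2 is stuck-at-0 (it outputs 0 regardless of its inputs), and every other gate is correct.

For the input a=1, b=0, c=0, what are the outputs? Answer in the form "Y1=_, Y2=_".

Propagate with g2 forced: g1=0, g2=0 [stuck-at-0], g3=1, g4=0, g5=1, g6=1, g7=0.
So the outputs are Y1=1, Y2=0. (Without the fault they would be Y1=0, Y2=0.)

Y1=1, Y2=0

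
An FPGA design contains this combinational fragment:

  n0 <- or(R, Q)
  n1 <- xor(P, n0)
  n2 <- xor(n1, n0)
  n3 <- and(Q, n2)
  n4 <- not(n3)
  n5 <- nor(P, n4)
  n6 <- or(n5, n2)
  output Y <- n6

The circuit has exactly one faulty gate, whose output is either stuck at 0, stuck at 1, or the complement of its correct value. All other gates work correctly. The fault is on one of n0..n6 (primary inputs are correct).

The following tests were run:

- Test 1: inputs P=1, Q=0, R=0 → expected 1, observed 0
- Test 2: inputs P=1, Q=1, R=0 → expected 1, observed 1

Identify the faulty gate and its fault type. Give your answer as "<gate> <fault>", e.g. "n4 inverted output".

Fault-free values for test 1 (P=1, Q=0, R=0): n0=0, n1=1, n2=1, n3=0, n4=1, n5=0, n6=1, giving Y=1. Observed 0.
Test 1: faults giving observed 0 are {n1 stuck-at-0, n1 inverted output, n2 stuck-at-0, n2 inverted output, n6 stuck-at-0, n6 inverted output}.
Test 2 (P=1, Q=1, R=0): fault-free n0=1, n1=0, n2=1, n3=1, n4=0, n5=0, n6=1 → 1; observed 1. Eliminates n1 inverted output, n2 stuck-at-0, n2 inverted output, n6 stuck-at-0, n6 inverted output.
Only n1 stuck-at-0 is consistent with every test.

n1 stuck-at-0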